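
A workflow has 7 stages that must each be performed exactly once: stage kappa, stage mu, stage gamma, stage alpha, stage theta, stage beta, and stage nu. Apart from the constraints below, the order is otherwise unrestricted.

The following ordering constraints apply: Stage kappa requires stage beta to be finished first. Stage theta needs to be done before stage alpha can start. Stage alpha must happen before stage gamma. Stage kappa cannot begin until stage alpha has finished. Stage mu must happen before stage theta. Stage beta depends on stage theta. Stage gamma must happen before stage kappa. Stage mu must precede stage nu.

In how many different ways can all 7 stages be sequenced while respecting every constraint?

18

Only stage mu has no prerequisites, so it must go first.
Systematically extending each partial ordering one stage at a time and counting, there are 18 complete orderings.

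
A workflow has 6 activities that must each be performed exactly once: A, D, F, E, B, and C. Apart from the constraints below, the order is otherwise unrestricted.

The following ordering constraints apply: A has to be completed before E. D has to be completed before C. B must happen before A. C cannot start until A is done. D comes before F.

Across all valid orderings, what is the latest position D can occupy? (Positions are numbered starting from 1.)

Following every chain forward from D, the activities that must come later are F, C — 2 of them.
So at least 2 activities follow D, putting D no later than position 4. That position is achievable by scheduling everything else first.

4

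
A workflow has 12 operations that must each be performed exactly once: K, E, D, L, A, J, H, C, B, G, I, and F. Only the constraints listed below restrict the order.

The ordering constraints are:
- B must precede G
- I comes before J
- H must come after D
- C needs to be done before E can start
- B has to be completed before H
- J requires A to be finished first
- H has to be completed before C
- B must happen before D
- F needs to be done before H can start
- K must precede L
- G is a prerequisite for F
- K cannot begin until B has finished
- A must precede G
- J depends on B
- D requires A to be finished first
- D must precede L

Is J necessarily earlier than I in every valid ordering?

No

The constraints actually force I before J (via I → J), not the other way around.
So J does not have to come before I — it cannot.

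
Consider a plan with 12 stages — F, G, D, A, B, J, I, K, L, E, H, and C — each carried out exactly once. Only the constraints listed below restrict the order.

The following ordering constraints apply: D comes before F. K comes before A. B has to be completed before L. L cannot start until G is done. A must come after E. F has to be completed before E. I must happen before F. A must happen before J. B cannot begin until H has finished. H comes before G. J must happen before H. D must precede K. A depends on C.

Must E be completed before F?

No

In fact the dependencies run the other way: F → E.
So E never precedes F.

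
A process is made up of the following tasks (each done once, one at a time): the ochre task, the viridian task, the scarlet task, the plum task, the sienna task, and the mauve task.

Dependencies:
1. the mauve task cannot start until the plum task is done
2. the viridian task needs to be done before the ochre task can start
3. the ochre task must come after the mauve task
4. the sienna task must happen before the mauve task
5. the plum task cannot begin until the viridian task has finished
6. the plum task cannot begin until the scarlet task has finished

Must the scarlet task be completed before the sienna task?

No

The scarlet task and the sienna task are not related by any chain of constraints.
A valid ordering placing the sienna task before the scarlet task exists, so the answer is no.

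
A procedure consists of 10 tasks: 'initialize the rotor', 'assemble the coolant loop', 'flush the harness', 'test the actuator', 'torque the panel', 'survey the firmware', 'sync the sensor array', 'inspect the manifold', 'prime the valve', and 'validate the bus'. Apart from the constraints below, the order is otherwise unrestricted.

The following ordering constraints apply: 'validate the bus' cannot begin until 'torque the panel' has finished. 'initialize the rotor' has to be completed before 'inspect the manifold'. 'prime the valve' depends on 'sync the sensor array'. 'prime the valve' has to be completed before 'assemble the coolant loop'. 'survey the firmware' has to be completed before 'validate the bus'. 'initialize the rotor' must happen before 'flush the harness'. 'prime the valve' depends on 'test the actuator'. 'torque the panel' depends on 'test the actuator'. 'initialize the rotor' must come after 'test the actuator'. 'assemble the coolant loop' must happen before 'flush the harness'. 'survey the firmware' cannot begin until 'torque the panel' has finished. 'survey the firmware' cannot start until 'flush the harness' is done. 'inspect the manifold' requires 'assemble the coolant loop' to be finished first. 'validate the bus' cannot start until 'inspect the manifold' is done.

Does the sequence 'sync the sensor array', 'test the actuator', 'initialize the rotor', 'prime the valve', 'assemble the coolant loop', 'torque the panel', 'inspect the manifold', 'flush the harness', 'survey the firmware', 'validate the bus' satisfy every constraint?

Yes

Checking each listed constraint against this order: for instance, 'initialize the rotor' is in position 3 and 'flush the harness' in position 8, so that constraint holds — and the remaining constraints check out the same way.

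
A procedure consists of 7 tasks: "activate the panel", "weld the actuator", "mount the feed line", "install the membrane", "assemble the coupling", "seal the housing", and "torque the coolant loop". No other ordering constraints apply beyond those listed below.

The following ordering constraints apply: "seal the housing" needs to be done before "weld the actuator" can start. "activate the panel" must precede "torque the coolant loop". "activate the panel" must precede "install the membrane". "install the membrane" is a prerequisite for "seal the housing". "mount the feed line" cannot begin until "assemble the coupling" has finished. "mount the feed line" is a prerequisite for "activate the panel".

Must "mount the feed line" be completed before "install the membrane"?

Yes

Tracing the constraints gives a chain: "mount the feed line" → "activate the panel" → "install the membrane".
So "mount the feed line" must precede "install the membrane" in any valid ordering.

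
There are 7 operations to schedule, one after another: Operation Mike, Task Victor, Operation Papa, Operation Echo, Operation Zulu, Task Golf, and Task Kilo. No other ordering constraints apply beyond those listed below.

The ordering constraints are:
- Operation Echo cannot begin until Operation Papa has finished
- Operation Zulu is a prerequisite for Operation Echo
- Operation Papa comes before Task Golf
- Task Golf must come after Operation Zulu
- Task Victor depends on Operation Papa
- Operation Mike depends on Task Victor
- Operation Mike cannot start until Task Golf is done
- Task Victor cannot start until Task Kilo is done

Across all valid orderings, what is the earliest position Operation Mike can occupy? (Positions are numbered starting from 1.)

6

The operations that are forced before Operation Mike, directly or transitively, are Task Victor, Operation Papa, Operation Zulu, Task Golf, Task Kilo. That's 5 operations.
With 5 mandatory predecessors, the earliest Operation Mike can sit is position 5+1 = 6, and placing just those 5 first achieves it.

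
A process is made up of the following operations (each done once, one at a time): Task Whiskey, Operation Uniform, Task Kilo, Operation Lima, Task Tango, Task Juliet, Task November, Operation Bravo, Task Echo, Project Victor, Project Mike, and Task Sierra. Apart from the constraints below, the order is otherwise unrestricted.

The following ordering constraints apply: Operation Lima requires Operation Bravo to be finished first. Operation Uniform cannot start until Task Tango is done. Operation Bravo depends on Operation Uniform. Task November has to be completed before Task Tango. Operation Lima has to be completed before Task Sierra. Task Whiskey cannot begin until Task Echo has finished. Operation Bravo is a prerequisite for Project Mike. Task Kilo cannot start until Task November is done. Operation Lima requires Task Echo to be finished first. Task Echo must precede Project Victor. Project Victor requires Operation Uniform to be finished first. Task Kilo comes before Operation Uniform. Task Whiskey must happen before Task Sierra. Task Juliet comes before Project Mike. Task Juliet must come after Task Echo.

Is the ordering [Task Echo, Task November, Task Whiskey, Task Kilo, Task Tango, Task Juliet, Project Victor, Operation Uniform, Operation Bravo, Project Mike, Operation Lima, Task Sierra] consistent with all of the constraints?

In the proposed order, Project Victor appears before Operation Uniform.
That contradicts the constraint that Operation Uniform must precede Project Victor.

No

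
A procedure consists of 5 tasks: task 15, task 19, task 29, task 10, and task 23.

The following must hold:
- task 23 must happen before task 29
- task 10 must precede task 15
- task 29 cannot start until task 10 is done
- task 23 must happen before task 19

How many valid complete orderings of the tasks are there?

16

The tasks with no prerequisites are task 10, task 23; any of them can be placed first.
Systematically extending each partial ordering one task at a time and counting, there are 16 complete orderings.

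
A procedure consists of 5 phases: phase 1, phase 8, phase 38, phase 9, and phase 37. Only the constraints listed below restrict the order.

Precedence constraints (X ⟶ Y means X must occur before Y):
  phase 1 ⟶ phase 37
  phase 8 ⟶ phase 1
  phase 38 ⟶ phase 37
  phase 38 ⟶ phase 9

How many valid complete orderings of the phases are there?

9

The phases with no prerequisites are phase 8, phase 38; any of them can be placed first.
Systematically extending each partial ordering one phase at a time and counting, there are 9 complete orderings.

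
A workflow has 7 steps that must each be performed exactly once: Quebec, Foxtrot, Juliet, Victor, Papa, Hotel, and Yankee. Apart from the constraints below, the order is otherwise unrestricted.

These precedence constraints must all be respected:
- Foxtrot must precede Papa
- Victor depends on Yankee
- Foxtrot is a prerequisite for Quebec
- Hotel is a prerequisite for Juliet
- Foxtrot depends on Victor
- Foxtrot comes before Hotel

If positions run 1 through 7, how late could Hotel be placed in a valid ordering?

The only step forced after Hotel (directly or by a chain) is Juliet.
With 1 mandatory successor out of 7 steps total, the latest slot for Hotel is 7−1 = 6, and it's reachable by doing all non-successors before Hotel.

6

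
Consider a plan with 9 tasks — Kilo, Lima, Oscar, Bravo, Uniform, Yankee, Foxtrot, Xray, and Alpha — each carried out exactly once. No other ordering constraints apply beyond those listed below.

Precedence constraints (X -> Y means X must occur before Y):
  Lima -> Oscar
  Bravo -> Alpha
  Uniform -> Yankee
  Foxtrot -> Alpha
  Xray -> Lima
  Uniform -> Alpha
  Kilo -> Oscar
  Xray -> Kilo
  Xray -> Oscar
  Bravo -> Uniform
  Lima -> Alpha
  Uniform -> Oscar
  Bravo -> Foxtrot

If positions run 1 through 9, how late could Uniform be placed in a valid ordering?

6

Every task that must follow Uniform has to come after it. Tracing all chains starting from Uniform, those tasks are: Oscar, Yankee, Alpha — 3 in total.
With 3 mandatory successors out of 9 tasks total, the latest slot for Uniform is 9−3 = 6, and it's reachable by doing all non-successors before Uniform.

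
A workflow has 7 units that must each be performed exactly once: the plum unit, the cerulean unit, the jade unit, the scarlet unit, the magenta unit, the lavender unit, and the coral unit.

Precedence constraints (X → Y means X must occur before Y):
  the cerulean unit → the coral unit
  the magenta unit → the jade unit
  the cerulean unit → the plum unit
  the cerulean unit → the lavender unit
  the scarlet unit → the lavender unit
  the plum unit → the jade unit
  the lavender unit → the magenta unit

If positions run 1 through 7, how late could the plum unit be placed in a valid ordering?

6

The only unit forced after the plum unit (directly or by a chain) is the jade unit.
With 1 mandatory successor out of 7 units total, the latest slot for the plum unit is 7−1 = 6, and it's reachable by doing all non-successors before the plum unit.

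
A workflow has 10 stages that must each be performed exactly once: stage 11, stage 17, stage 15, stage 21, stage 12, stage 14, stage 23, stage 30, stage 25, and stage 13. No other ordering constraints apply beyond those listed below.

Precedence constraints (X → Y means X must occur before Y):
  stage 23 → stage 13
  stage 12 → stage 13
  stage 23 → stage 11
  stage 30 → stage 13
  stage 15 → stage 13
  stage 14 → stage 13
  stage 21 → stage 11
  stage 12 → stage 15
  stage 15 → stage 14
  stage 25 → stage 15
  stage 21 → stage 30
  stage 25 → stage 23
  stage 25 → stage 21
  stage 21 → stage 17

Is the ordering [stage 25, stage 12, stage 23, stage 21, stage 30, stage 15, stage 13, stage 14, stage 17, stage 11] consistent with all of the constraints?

Here stage 14 comes after stage 13.
That contradicts the constraint that stage 14 must precede stage 13.

No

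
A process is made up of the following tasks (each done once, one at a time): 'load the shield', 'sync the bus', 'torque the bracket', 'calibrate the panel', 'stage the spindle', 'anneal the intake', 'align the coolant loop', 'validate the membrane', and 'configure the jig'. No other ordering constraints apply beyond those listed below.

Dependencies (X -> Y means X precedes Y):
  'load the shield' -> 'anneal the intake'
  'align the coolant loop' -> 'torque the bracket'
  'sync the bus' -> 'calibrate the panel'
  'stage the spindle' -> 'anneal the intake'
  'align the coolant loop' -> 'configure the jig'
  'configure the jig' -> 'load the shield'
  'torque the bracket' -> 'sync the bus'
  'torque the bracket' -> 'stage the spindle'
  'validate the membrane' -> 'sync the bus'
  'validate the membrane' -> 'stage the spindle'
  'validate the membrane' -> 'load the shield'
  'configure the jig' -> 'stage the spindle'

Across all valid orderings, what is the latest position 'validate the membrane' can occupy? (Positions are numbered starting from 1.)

4

Following every chain forward from 'validate the membrane', the tasks that must come later are 'load the shield', 'sync the bus', 'calibrate the panel', 'stage the spindle', 'anneal the intake' — 5 of them.
So at least 5 tasks follow 'validate the membrane', putting 'validate the membrane' no later than position 4. That position is achievable by scheduling everything else first.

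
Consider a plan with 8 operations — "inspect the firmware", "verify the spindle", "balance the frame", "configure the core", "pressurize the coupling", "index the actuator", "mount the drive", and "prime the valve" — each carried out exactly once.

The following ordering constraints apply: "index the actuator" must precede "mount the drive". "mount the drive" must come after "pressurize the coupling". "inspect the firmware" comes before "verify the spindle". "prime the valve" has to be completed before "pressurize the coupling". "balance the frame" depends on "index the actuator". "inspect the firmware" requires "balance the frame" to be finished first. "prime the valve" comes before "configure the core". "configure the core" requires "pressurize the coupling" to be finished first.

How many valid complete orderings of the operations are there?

The operations with no prerequisites are "index the actuator", "prime the valve"; any of them can be placed first.
Systematically extending each partial ordering one operation at a time and counting, there are 134 complete orderings.

134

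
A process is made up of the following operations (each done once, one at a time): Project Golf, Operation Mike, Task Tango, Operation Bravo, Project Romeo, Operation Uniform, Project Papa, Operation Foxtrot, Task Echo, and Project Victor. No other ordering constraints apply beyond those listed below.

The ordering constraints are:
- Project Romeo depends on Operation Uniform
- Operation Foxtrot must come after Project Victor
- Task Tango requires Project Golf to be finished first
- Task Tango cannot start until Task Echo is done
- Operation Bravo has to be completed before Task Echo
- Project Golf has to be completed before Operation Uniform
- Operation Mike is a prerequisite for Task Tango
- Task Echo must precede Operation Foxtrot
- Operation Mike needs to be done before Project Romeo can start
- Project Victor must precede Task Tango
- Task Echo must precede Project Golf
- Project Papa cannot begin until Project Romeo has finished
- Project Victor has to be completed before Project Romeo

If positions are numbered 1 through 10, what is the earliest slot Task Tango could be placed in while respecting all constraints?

6

The operations that are forced before Task Tango, directly or transitively, are Project Golf, Operation Mike, Operation Bravo, Task Echo, Project Victor. That's 5 operations.
With 5 mandatory predecessors, the earliest Task Tango can sit is position 5+1 = 6, and placing just those 5 first achieves it.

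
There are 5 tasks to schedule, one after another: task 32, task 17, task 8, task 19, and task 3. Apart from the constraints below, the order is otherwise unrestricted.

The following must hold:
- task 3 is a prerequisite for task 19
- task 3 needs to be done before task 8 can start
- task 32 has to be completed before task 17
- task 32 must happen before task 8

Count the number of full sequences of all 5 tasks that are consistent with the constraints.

16

2 tasks have no prerequisites (task 32, task 3), so any of them could come first.
Enumerating by repeatedly choosing an available task (one whose prerequisites are all placed) gives 16 distinct complete orderings.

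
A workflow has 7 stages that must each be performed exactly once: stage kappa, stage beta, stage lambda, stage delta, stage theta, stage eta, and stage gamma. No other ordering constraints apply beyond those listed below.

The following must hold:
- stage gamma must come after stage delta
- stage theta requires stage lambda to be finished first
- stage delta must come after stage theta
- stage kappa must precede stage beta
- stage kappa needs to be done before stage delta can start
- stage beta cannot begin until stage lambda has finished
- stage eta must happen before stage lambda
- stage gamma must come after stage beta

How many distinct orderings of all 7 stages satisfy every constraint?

11

2 stages have no prerequisites (stage kappa, stage eta), so any of them could come first.
Systematically extending each partial ordering one stage at a time and counting, there are 11 complete orderings.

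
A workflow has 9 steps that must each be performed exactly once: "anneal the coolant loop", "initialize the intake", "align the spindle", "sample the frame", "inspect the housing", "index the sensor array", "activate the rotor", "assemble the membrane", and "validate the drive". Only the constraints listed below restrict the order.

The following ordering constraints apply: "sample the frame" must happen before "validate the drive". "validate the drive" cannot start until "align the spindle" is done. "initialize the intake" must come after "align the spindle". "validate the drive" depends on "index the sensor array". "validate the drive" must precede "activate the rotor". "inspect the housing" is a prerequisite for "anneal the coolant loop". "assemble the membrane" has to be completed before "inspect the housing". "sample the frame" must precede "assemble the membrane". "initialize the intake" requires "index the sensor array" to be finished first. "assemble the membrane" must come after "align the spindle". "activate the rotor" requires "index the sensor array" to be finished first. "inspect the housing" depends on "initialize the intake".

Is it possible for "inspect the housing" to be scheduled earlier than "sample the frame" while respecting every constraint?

There is a dependency chain "sample the frame" → "assemble the membrane" → "inspect the housing", so "inspect the housing" always comes after "sample the frame".
Hence "inspect the housing" can never be scheduled before "sample the frame".

No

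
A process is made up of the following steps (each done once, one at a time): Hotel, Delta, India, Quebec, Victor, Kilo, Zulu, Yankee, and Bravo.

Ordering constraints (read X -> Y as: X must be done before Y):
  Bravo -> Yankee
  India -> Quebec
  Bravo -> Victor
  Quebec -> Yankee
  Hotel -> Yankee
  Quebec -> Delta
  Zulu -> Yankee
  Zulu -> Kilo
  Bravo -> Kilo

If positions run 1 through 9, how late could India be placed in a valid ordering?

6

Every step that must follow India has to come after it. Tracing all chains starting from India, those steps are: Delta, Quebec, Yankee — 3 in total.
So at least 3 steps follow India, putting India no later than position 6. That position is achievable by scheduling everything else first.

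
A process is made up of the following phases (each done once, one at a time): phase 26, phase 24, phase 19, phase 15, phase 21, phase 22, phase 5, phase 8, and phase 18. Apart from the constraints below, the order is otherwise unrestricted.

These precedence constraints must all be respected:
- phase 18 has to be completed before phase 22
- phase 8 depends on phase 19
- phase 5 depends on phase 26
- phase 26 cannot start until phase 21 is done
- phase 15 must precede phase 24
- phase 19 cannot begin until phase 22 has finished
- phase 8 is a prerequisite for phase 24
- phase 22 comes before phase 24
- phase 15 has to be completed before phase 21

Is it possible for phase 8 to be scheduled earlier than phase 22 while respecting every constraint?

Following phase 22 → phase 19 → phase 8, phase 22 must precede phase 8 in every valid ordering.
Hence phase 8 can never be scheduled before phase 22.

No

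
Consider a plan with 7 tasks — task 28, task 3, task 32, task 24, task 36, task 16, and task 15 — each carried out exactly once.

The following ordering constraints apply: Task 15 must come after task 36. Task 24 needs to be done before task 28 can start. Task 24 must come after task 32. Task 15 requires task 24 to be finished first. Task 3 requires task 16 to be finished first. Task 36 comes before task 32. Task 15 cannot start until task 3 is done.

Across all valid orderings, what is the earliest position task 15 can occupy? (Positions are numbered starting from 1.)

6

Working backwards through the constraints from task 15, its full set of required predecessors is task 3, task 32, task 24, task 36, task 16 — 5 of them.
So at minimum 5 tasks come before task 15, putting task 15 no earlier than position 6. That position is achievable by scheduling exactly those predecessors first.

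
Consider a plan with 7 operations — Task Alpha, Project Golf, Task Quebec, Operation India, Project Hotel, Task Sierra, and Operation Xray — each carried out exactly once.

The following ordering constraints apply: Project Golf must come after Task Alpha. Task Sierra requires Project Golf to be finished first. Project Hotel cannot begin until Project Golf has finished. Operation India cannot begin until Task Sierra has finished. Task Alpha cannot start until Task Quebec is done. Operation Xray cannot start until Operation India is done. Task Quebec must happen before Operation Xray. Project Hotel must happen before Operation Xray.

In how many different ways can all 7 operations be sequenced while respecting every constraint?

Only Task Quebec has no prerequisites, so it must go first.
Counting all ways to extend the partial order to a total order gives 3.

3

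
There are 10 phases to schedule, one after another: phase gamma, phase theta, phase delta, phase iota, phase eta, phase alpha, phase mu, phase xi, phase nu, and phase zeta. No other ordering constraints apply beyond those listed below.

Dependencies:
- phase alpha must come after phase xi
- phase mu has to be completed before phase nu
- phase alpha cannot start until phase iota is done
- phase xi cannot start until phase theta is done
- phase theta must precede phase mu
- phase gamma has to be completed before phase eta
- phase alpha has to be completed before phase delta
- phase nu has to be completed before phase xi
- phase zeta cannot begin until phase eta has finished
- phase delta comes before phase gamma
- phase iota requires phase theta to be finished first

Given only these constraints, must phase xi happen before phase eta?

Yes

Following the dependencies: phase xi → phase alpha → phase delta → phase gamma → phase eta.
Hence phase xi necessarily comes before phase eta.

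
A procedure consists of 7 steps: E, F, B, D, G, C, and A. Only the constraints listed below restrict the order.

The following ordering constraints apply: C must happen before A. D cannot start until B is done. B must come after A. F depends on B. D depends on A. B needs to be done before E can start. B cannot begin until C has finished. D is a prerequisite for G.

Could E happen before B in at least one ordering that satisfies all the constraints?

Following B → E, B must precede E in every valid ordering.
Hence E can never be scheduled before B.

No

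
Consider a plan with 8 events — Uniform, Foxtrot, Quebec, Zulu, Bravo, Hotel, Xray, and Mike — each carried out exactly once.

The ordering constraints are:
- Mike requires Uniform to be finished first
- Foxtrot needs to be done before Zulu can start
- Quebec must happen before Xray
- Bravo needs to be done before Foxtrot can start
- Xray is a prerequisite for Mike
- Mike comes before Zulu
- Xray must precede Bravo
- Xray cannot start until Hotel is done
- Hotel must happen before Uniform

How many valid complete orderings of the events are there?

21

2 events have no prerequisites (Quebec, Hotel), so any of them could come first.
Counting all ways to extend the partial order to a total order gives 21.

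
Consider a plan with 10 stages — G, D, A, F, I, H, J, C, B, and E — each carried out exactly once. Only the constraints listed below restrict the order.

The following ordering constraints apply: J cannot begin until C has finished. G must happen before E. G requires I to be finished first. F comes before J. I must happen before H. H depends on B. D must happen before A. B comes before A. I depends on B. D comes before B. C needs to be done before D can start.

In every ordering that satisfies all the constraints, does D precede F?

No

No chain of constraints connects D to F in either direction.
There exist valid orderings with F before D, so D is not required to come first.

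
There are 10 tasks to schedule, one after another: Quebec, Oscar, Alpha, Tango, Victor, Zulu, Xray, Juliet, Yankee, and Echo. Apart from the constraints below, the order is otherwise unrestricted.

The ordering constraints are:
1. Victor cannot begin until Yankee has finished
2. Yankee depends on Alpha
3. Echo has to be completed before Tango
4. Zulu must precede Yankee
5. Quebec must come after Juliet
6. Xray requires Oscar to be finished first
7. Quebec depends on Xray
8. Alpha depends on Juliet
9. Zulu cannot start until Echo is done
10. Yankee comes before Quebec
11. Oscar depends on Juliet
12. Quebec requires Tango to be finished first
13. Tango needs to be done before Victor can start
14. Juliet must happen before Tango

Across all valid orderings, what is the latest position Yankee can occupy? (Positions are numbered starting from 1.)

Every task that must follow Yankee has to come after it. Tracing all chains starting from Yankee, those tasks are: Quebec, Victor — 2 in total.
So at least 2 tasks follow Yankee, putting Yankee no later than position 8. That position is achievable by scheduling everything else first.

8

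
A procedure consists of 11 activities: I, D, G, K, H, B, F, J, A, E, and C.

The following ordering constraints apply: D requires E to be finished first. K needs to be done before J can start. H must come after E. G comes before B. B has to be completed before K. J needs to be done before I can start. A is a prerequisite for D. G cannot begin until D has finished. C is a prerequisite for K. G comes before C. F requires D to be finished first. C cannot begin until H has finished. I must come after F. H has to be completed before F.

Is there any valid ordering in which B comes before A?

No

Following A → D → G → B, A must precede B in every valid ordering.
So no valid ordering can have B before A.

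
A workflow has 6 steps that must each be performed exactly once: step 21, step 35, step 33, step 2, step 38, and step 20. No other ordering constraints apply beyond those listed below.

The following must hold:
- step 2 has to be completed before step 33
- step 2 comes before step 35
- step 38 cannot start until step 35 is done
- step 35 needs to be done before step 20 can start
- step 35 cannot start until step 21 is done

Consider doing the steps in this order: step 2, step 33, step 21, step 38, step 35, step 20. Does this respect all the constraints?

In the proposed order, step 38 appears before step 35.
But one of the constraints requires step 35 before step 38, so this ordering violates it.

No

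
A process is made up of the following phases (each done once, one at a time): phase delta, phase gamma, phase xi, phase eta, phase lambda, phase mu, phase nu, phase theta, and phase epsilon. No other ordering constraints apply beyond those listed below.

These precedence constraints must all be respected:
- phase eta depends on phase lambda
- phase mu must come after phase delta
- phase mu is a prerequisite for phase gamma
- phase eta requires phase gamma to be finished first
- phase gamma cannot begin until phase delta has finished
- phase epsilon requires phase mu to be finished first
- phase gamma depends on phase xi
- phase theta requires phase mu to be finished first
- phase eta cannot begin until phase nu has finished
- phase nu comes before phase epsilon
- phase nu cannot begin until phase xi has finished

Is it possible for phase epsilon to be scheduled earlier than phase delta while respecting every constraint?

No

Following phase delta → phase mu → phase epsilon, phase delta must precede phase epsilon in every valid ordering.
So no valid ordering can have phase epsilon before phase delta.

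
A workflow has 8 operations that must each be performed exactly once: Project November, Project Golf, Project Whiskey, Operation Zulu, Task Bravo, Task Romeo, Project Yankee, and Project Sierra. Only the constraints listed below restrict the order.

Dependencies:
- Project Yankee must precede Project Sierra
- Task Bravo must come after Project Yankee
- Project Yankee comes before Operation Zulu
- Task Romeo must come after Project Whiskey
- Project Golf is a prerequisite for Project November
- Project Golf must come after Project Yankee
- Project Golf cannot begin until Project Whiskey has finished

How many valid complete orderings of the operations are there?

1050

2 operations have no prerequisites (Project Whiskey, Project Yankee), so any of them could come first.
Counting all ways to extend the partial order to a total order gives 1050.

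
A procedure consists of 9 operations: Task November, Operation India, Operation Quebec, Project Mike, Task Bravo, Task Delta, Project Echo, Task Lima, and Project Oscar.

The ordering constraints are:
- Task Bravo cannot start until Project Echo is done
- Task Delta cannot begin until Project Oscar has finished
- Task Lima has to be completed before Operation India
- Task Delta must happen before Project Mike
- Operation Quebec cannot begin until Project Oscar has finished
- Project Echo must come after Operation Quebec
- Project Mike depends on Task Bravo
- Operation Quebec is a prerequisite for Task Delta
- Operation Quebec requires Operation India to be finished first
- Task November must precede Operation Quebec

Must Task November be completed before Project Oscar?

Task November and Project Oscar are not related by any chain of constraints.
So Task November can come before Project Oscar or after — it is not forced.

No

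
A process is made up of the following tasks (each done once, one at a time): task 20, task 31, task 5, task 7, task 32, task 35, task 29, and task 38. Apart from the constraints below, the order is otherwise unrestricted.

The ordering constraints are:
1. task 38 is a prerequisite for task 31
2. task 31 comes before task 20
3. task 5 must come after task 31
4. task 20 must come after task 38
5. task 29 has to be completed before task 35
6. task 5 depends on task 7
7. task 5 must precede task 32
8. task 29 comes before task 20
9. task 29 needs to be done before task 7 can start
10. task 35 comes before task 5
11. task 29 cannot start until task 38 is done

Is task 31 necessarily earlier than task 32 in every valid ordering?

There is a constraint chain task 31 → task 5 → task 32.
That forces task 31 before task 32 in every valid schedule.

Yes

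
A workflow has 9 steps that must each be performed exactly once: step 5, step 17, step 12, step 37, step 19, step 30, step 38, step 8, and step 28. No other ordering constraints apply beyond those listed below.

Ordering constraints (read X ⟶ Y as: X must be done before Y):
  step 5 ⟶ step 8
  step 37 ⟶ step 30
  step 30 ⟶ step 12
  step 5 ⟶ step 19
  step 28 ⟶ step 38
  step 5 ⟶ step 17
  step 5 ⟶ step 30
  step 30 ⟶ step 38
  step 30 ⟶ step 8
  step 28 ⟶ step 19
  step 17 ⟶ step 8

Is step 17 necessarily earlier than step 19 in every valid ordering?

No

Nothing in the constraints links step 17 and step 19; they are unordered relative to each other.
There exist valid orderings with step 19 before step 17, so step 17 is not required to come first.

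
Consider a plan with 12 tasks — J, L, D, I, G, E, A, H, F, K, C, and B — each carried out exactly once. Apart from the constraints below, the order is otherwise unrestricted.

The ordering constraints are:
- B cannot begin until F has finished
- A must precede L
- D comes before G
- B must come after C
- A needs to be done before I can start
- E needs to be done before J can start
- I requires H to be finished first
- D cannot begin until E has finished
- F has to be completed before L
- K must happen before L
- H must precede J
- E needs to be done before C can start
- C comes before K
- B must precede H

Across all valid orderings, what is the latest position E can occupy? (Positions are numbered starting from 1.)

3

Following every chain forward from E, the tasks that must come later are J, L, D, I, G, H, K, C, B — 9 of them.
So at least 9 tasks follow E, putting E no later than position 3. That position is achievable by scheduling everything else first.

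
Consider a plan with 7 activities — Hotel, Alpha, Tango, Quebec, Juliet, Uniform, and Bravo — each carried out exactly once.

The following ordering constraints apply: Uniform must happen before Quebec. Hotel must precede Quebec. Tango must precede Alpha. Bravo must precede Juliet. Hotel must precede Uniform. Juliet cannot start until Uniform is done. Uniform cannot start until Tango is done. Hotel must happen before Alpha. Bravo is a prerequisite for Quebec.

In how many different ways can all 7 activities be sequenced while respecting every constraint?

72

3 activities have no prerequisites (Hotel, Tango, Bravo), so any of them could come first.
Enumerating by repeatedly choosing an available activity (one whose prerequisites are all placed) gives 72 distinct complete orderings.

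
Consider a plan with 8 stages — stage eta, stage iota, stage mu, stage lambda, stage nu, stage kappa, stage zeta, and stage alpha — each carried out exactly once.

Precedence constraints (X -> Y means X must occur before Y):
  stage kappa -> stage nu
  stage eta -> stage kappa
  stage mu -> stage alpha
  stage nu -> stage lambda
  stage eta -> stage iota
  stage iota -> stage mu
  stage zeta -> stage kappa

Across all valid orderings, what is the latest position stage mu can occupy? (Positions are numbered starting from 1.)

The only stage forced after stage mu (directly or by a chain) is stage alpha.
With 1 mandatory successor out of 8 stages total, the latest slot for stage mu is 8−1 = 7, and it's reachable by doing all non-successors before stage mu.

7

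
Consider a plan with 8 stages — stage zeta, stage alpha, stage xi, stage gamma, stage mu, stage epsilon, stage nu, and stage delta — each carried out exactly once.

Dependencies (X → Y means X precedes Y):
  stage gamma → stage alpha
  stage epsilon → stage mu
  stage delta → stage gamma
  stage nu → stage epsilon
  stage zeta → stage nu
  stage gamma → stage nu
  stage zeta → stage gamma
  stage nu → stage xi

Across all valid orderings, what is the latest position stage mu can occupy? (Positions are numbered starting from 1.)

8

Stage mu has no required successors, so nothing stops it from going last (position 8).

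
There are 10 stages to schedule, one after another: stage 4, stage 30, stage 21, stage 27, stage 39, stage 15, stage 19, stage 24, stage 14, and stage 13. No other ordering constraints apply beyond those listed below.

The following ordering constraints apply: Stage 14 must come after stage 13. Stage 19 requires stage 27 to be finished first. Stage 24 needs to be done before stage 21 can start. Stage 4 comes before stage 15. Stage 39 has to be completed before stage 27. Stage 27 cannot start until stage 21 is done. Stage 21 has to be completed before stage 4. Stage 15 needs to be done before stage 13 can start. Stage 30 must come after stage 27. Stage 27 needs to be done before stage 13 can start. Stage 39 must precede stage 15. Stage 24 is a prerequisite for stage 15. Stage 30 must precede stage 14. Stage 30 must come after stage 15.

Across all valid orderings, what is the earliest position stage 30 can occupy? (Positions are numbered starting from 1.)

7

Every stage that must precede stage 30 has to come before it. Tracing all chains that end at stage 30, those stages are: stage 4, stage 21, stage 27, stage 39, stage 15, stage 24 — 6 in total.
With 6 mandatory predecessors, the earliest stage 30 can sit is position 6+1 = 7, and placing just those 6 first achieves it.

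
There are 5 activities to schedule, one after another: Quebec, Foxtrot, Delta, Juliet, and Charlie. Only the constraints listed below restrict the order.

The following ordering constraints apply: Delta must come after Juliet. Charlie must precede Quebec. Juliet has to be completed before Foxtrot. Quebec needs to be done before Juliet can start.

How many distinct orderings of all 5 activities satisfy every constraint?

Only Charlie has no prerequisites, so it must go first.
Enumerating by repeatedly choosing an available activity (one whose prerequisites are all placed) gives 2 distinct complete orderings.

2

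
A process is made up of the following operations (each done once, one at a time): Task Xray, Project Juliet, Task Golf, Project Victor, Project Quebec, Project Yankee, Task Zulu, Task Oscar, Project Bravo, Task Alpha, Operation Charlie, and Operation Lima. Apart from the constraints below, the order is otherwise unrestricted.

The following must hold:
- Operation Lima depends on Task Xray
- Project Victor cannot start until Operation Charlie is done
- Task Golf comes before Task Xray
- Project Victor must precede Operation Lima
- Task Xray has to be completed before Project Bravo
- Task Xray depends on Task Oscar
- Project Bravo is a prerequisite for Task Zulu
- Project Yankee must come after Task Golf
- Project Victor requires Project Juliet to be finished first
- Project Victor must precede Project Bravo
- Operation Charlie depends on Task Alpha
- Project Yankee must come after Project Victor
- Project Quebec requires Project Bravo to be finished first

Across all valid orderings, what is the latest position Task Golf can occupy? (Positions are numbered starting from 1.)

Following every chain forward from Task Golf, the operations that must come later are Task Xray, Project Quebec, Project Yankee, Task Zulu, Project Bravo, Operation Lima — 6 of them.
With 6 mandatory successors out of 12 operations total, the latest slot for Task Golf is 12−6 = 6, and it's reachable by doing all non-successors before Task Golf.

6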